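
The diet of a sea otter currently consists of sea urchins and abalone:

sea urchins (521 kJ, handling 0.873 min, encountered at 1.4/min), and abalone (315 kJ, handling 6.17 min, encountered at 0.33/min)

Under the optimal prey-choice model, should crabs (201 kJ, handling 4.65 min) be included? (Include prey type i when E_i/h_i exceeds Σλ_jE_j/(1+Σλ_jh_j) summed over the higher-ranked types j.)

Intake rate on the current diet: R = (1.4×521 + 0.33×315) / (1 + 1.4×0.873 + 0.33×6.17) = 833.4/4.258 = 195.7 kJ/min.
crabs: E/h = 201/4.65 = 43.23 kJ/min.
43.23 < 195.7, so adding crabs would lower the average — exclude it.

No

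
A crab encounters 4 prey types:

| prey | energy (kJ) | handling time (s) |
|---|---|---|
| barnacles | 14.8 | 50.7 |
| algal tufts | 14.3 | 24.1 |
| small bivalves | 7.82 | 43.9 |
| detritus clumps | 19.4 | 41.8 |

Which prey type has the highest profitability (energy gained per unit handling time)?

Profitability E/h (kJ/s): barnacles = 14.8/50.7 = 0.292, algal tufts = 14.3/24.1 = 0.593, small bivalves = 7.82/43.9 = 0.178, detritus clumps = 19.4/41.8 = 0.464.
Ranked: algal tufts > detritus clumps > barnacles > small bivalves.

algal tufts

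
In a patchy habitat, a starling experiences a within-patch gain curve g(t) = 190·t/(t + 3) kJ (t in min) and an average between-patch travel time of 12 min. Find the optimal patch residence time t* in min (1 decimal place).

6.0 min

Maximise g(t)/(T+t): set derivative to zero → g'(t)(T+t) = g(t).
g'(t) = 190·3/(t + 3)². Setting 190·3/(t+3)² = 190t/[(t+3)(12+t)] gives 3(12+t) = t(t+3), so t² = 3×12 = 36.
t* = √36 = 6 min.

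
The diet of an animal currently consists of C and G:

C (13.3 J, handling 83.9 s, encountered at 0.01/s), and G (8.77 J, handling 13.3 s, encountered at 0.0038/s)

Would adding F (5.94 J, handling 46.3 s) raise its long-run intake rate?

Yes

Current rate: (0.01×13.3 + 0.0038×8.77)/(1 + 0.01×83.9 + 0.0038×13.3) = 0.08802 J/s.
Profitability of F: 5.94/46.3 = 0.1283 J/s.
0.1283 > 0.08802, so adding F raises the average — include it.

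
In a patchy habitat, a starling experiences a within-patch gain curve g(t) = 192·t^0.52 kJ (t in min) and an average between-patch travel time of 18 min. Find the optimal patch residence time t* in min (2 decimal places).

By the marginal value theorem, leave when the instantaneous gain rate g'(t) equals the habitat-wide average g(t)/(T + t).
g'(t) = 0.52·192·t^-0.48. Setting 0.52·192·t^-0.48 = 192·t^0.52/(18+t) gives 0.52(18+t) = t, so 0.48·t = 0.52×18.
t* = 0.52×18/0.48 = 19.5 min.

19.50 min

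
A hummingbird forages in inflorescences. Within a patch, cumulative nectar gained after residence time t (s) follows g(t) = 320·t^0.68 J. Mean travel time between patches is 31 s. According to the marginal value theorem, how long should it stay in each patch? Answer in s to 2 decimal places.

65.88 s

Maximise g(t)/(T+t): set derivative to zero → g'(t)(T+t) = g(t).
g'(t) = 0.68·320·t^-0.32. Setting 0.68·320·t^-0.32 = 320·t^0.68/(31+t) gives 0.68(31+t) = t, so 0.32·t = 0.68×31.
t* = 0.68×31/0.32 = 65.88 s.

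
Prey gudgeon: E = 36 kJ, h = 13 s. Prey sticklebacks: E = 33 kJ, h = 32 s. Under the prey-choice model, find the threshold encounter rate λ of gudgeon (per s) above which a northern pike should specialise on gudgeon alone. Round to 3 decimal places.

Drop sticklebacks once their profitability E₂/h₂ falls below the rate achievable on gudgeon alone: E₂/h₂ = λE₁/(1 + λh₁).
Solve for λ: λE₁h₂ = E₂(1 + λh₁) → λ(E₁h₂ − E₂h₁) = E₂ → λ = E₂/(E₁h₂ − E₂h₁).
λ = 33/(36×32 − 33×13) = 33/723 = 0.04564 per s.

0.046 per s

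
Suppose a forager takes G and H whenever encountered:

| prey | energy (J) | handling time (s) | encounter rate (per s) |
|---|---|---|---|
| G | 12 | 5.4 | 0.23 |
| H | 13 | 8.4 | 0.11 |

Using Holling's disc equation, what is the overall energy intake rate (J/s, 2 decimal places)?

1.32 J/s

R = (0.23×12 + 0.11×13) / (1 + 0.23×5.4 + 0.11×8.4) = 4.19/3.166 = 1.323 J/s.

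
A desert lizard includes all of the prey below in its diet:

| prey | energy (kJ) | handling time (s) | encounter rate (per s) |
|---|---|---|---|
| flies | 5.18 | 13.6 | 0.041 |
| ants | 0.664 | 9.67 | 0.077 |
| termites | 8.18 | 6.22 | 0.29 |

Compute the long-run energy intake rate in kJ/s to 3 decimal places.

0.642 kJ/s

Energy encountered per unit search time: 0.041×5.18 + 0.077×0.664 + 0.29×8.18 = 2.636 kJ/s.
Handling time per unit search time: 0.041×13.6 + 0.077×9.67 + 0.29×6.22 = 3.106.
Rate = 2.636/(1 + 3.106) = 0.6419 kJ/s.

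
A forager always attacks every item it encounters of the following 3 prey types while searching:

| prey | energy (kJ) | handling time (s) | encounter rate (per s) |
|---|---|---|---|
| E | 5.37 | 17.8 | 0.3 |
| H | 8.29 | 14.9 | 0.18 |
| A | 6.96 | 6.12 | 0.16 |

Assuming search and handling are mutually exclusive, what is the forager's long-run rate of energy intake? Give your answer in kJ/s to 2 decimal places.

0.42 kJ/s

R = Σλ_iE_i / (1 + Σλ_ih_i)
Numerator: 0.3×5.37 + 0.18×8.29 + 0.16×6.96 = 4.217
Denominator: 1 + 0.3×17.8 + 0.18×14.9 + 0.16×6.12 = 10
R = 4.217/10 = 0.4216 kJ/s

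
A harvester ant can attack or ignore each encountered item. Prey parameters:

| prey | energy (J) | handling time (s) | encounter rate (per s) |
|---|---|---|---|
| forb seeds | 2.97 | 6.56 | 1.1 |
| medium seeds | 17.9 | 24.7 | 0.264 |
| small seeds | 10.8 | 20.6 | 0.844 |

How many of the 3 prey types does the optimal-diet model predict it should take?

Rank by E/h (J/s): medium seeds 0.725, small seeds 0.524, forb seeds 0.453. Include each in turn until the next type's E/h falls below the running intake rate.
Rate on top 1: 0.6283. small seeds: 0.524 < 0.6283 → exclude; stop.
Optimal diet: medium seeds — 1 of 3 types.

1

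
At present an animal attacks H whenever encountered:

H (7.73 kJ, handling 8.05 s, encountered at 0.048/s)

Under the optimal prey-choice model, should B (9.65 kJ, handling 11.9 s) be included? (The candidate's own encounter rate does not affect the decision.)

Intake rate on the current diet: R = (0.048×7.73) / (1 + 0.048×8.05) = 0.371/1.386 = 0.2676 kJ/s.
Profitability of B: 9.65/11.9 = 0.8109 kJ/s.
Since 0.8109 > R, including B increases the long-run rate.

Yes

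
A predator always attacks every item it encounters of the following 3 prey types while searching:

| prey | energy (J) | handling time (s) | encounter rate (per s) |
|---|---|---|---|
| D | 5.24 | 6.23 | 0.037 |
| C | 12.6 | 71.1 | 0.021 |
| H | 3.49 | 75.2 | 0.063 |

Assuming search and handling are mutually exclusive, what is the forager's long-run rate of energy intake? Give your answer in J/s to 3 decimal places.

Energy encountered per unit search time: 0.037×5.24 + 0.021×12.6 + 0.063×3.49 = 0.6784 J/s.
Handling time per unit search time: 0.037×6.23 + 0.021×71.1 + 0.063×75.2 = 6.461.
Rate = 0.6784/(1 + 6.461) = 0.09092 J/s.

0.091 J/s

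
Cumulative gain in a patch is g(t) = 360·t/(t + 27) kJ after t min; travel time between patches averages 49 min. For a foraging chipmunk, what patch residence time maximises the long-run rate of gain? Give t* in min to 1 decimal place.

36.4 min

Maximise g(t)/(T+t): set derivative to zero → g'(t)(T+t) = g(t).
g'(t) = 360·27/(t + 27)². Setting 360·27/(t+27)² = 360t/[(t+27)(49+t)] gives 27(49+t) = t(t+27), so t² = 27×49 = 1323.
t* = √1323 = 36.37 min.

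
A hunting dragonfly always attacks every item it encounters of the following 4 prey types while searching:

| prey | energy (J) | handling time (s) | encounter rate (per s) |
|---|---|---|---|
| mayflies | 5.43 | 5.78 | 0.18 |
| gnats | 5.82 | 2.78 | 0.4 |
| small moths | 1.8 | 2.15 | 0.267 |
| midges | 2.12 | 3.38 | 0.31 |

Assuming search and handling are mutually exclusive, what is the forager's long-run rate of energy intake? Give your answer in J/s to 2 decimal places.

0.93 J/s

Energy encountered per unit search time: 0.18×5.43 + 0.4×5.82 + 0.267×1.8 + 0.31×2.12 = 4.443 J/s.
Handling time per unit search time: 0.18×5.78 + 0.4×2.78 + 0.267×2.15 + 0.31×3.38 = 3.774.
Rate = 4.443/(1 + 3.774) = 0.9307 J/s.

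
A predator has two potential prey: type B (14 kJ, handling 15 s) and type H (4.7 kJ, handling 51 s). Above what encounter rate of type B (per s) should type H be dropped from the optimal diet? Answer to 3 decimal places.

0.007 per s

The zero-one rule: include type H iff E₂/h₂ > λE₁/(1+λh₁). Equality gives the switch point.
λE₁h₂ = E₂ + λE₂h₁ ⇒ λ = E₂/(E₁h₂ − E₂h₁) = 4.7/(714 − 70.5) = 0.007304 per s.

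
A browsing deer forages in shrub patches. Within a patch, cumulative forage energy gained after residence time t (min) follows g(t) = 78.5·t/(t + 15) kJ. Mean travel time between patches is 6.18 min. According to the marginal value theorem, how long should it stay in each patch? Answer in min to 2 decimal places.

Maximise g(t)/(T+t): set derivative to zero → g'(t)(T+t) = g(t).
g'(t) = 78.5·15/(t + 15)². Setting 78.5·15/(t+15)² = 78.5t/[(t+15)(6.18+t)] gives 15(6.18+t) = t(t+15), so t² = 15×6.18 = 92.7.
t* = √92.7 = 9.628 min.

9.63 min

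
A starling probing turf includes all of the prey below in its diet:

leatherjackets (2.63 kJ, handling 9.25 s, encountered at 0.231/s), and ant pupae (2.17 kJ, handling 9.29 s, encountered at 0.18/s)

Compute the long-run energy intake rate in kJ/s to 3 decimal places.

0.208 kJ/s

Energy encountered per unit search time: 0.231×2.63 + 0.18×2.17 = 0.9981 kJ/s.
Handling time per unit search time: 0.231×9.25 + 0.18×9.29 = 3.809.
Rate = 0.9981/(1 + 3.809) = 0.2076 kJ/s.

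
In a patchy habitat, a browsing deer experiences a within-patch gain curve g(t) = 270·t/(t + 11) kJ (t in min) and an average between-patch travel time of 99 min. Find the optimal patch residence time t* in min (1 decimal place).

33.0 min

By the marginal value theorem, leave when the instantaneous gain rate g'(t) equals the habitat-wide average g(t)/(T + t).
g'(t) = 270·11/(t + 11)². Setting 270·11/(t+11)² = 270t/[(t+11)(99+t)] gives 11(99+t) = t(t+11), so t² = 11×99 = 1089.
t* = √1089 = 33 min.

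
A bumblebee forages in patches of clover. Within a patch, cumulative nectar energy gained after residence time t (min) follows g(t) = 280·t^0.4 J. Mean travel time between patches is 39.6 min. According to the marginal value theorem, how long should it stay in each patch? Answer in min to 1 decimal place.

Optimal t* satisfies g'(t*) = g(t*)/(T + t*).
g'(t) = 0.4·280·t^-0.6. Setting 0.4·280·t^-0.6 = 280·t^0.4/(39.6+t) gives 0.4(39.6+t) = t, so 0.60·t = 0.4×39.6.
t* = 0.4×39.6/0.60 = 26.4 min.

26.4 min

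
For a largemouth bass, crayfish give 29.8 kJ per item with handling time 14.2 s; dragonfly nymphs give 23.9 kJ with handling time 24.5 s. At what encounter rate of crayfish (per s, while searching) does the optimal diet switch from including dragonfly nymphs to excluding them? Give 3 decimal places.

0.061 per s

At the threshold, the rate on crayfish alone equals the profitability of dragonfly nymphs: λ·29.8/(1 + λ·14.2) = 23.9/24.5 = 0.9755.
Rearranging, λ(29.8 − 0.9755×14.2) = 0.9755, so λ = 0.9755/15.95 = 0.06117 per s.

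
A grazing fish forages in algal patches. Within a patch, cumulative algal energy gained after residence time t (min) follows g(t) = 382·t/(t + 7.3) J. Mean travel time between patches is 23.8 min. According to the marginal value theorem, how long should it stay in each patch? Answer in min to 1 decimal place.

13.2 min

Maximise g(t)/(T+t): set derivative to zero → g'(t)(T+t) = g(t).
g'(t) = 382·7.3/(t + 7.3)². Setting 382·7.3/(t+7.3)² = 382t/[(t+7.3)(23.8+t)] gives 7.3(23.8+t) = t(t+7.3), so t² = 7.3×23.8 = 173.7.
t* = √173.7 = 13.18 min.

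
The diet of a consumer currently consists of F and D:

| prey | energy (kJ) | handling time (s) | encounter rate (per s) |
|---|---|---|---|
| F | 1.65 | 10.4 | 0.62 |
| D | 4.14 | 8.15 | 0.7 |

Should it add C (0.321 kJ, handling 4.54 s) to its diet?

On F and D alone, R = ΣλE/(1+Σλh) = 3.921/13.15 = 0.2981 kJ/s.
Profitability of C: 0.321/4.54 = 0.0707 kJ/s.
0.0707 < 0.2981, so adding C would lower the average — exclude it.

No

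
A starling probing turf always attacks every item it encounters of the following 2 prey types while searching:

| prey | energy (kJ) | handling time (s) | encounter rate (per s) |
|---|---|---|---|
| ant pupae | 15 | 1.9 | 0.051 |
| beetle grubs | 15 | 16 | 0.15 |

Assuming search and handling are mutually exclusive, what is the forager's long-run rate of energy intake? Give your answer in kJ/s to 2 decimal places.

0.86 kJ/s

R = (0.051×15 + 0.15×15) / (1 + 0.051×1.9 + 0.15×16) = 3.015/3.497 = 0.8622 kJ/s.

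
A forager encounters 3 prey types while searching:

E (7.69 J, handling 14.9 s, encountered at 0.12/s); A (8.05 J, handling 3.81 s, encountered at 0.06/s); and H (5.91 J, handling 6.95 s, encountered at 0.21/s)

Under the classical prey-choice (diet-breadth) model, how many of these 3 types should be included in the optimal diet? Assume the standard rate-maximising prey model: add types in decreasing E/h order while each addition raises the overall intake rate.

2

Rank by E/h (J/s): A 2.11, H 0.85, E 0.516. Include each in turn until the next type's E/h falls below the running intake rate.
Rate on top 1: 0.3931. H: 0.85 > 0.3931 → include.
Rate on top 2: 0.6414. E: 0.516 < 0.6414 → exclude; stop.
Optimal diet: A, H — 2 of 3 types.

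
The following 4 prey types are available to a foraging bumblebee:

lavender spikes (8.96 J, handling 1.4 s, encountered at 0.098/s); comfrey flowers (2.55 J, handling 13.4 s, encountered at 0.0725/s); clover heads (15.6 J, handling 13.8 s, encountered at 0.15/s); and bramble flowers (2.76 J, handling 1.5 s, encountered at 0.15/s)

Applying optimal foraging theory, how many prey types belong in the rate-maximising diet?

Rank by E/h (J/s): lavender spikes 6.4, bramble flowers 1.84, clover heads 1.13, comfrey flowers 0.19. Include each in turn until the next type's E/h falls below the running intake rate.
Rate on top 1: 0.7721. bramble flowers: 1.84 > 0.7721 → include.
Rate on top 2: 0.9485. clover heads: 1.13 > 0.9485 → include.
Rate on top 3: 1.058. comfrey flowers: 0.19 < 1.058 → exclude; stop.
Optimal diet: lavender spikes, bramble flowers, clover heads — 3 of 4 types.

3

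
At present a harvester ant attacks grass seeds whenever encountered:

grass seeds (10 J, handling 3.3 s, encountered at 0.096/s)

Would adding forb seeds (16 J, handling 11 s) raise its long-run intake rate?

On grass seeds alone, R = ΣλE/(1+Σλh) = 0.96/1.317 = 0.729 J/s.
forb seeds: E/h = 16/11 = 1.455 J/s.
1.455 > 0.729, so adding forb seeds raises the average — include it.

Yes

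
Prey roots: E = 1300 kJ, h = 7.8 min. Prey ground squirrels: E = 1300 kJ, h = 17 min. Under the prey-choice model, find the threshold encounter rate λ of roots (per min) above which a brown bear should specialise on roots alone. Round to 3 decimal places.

Drop ground squirrels once their profitability E₂/h₂ falls below the rate achievable on roots alone: E₂/h₂ = λE₁/(1 + λh₁).
Solve for λ: λE₁h₂ = E₂(1 + λh₁) → λ(E₁h₂ − E₂h₁) = E₂ → λ = E₂/(E₁h₂ − E₂h₁).
λ = 1300/(1300×17 − 1300×7.8) = 1300/1.196e+04 = 0.1087 per min.

0.109 per min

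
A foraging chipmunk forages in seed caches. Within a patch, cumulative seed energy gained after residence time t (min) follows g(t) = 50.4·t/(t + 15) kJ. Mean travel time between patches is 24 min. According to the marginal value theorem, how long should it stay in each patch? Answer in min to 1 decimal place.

19.0 min

By the marginal value theorem, leave when the instantaneous gain rate g'(t) equals the habitat-wide average g(t)/(T + t).
g'(t) = 50.4·15/(t + 15)². Setting 50.4·15/(t+15)² = 50.4t/[(t+15)(24+t)] gives 15(24+t) = t(t+15), so t² = 15×24 = 360.
t* = √360 = 18.97 min.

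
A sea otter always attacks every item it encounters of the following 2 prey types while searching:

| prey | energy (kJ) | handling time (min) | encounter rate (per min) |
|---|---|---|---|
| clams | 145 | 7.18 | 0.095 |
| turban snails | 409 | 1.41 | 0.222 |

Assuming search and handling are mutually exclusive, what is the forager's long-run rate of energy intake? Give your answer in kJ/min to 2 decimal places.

R = (0.095×145 + 0.222×409) / (1 + 0.095×7.18 + 0.222×1.41) = 104.6/1.995 = 52.41 kJ/min.

52.41 kJ/min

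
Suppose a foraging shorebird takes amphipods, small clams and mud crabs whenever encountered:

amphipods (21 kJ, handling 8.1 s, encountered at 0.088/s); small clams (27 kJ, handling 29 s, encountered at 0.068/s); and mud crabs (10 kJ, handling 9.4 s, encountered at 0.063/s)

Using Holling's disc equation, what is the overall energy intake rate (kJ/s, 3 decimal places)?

1.009 kJ/s

R = Σλ_iE_i / (1 + Σλ_ih_i)
Numerator: 0.088×21 + 0.068×27 + 0.063×10 = 4.314
Denominator: 1 + 0.088×8.1 + 0.068×29 + 0.063×9.4 = 4.277
R = 4.314/4.277 = 1.009 kJ/s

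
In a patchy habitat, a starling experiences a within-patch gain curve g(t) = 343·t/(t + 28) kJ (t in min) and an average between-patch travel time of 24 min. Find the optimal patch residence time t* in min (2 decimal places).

By the marginal value theorem, leave when the instantaneous gain rate g'(t) equals the habitat-wide average g(t)/(T + t).
g'(t) = 343·28/(t + 28)². Setting 343·28/(t+28)² = 343t/[(t+28)(24+t)] gives 28(24+t) = t(t+28), so t² = 28×24 = 672.
t* = √672 = 25.92 min.

25.92 min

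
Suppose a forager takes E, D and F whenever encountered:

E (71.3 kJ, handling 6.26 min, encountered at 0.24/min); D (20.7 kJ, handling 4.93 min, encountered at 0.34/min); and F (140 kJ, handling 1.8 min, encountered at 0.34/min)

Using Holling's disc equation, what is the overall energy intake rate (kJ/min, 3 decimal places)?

R = Σλ_iE_i / (1 + Σλ_ih_i)
Numerator: 0.24×71.3 + 0.34×20.7 + 0.34×140 = 71.75
Denominator: 1 + 0.24×6.26 + 0.34×4.93 + 0.34×1.8 = 4.791
R = 71.75/4.791 = 14.98 kJ/min

14.977 kJ/min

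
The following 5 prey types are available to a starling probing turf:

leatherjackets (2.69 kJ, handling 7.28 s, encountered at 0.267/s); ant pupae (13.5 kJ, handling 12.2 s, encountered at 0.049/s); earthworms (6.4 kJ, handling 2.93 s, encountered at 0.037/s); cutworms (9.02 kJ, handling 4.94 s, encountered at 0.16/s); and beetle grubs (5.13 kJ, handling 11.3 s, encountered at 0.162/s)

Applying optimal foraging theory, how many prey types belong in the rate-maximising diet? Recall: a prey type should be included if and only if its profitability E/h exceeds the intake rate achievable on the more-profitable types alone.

3

Profitabilities (E/h, kJ/s): earthworms 2.18, cutworms 1.83, ant pupae 1.11, beetle grubs 0.454, leatherjackets 0.37. Add prey in this order while the next type's profitability exceeds the intake rate on those already taken.
Rate on top 1: 0.2136. cutworms: 1.83 > 0.2136 → include.
Rate on top 2: 0.8848. ant pupae: 1.11 > 0.8848 → include.
Rate on top 3: 0.9379. beetle grubs: 0.454 < 0.9379 → exclude; stop.
Optimal diet: earthworms, cutworms, ant pupae — 3 of 5 types.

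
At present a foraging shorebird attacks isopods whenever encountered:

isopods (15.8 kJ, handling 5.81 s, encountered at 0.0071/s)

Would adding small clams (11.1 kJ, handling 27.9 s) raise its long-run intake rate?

Yes

Current rate: (0.0071×15.8)/(1 + 0.0071×5.81) = 0.1077 kJ/s.
Profitability of small clams: 11.1/27.9 = 0.3978 kJ/s.
0.3978 > 0.1077, so adding small clams raises the average — include it.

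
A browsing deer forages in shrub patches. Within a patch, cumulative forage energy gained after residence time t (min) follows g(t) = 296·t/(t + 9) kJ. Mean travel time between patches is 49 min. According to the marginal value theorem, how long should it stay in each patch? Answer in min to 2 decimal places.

By the marginal value theorem, leave when the instantaneous gain rate g'(t) equals the habitat-wide average g(t)/(T + t).
g'(t) = 296·9/(t + 9)². Setting 296·9/(t+9)² = 296t/[(t+9)(49+t)] gives 9(49+t) = t(t+9), so t² = 9×49 = 441.
t* = √441 = 21 min.

21.00 min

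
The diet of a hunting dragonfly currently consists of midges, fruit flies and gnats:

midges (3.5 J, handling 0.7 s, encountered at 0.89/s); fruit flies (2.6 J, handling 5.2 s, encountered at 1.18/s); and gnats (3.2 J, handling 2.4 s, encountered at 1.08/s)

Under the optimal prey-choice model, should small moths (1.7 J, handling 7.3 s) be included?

Current rate: (0.89×3.5 + 1.18×2.6 + 1.08×3.2)/(1 + 0.89×0.7 + 1.18×5.2 + 1.08×2.4) = 0.9312 J/s.
small moths: E/h = 1.7/7.3 = 0.2329 J/s.
0.2329 < 0.9312, so adding small moths would lower the average — exclude it.

No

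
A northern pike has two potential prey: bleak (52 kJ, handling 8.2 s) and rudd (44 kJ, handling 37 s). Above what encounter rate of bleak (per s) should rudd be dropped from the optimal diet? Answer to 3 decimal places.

The zero-one rule: include rudd iff E₂/h₂ > λE₁/(1+λh₁). Equality gives the switch point.
λE₁h₂ = E₂ + λE₂h₁ ⇒ λ = E₂/(E₁h₂ − E₂h₁) = 44/(1924 − 360.8) = 0.02815 per s.

0.028 per s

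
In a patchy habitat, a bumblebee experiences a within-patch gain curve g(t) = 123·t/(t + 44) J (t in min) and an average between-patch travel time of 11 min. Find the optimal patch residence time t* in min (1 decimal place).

Optimal t* satisfies g'(t*) = g(t*)/(T + t*).
g'(t) = 123·44/(t + 44)². Setting 123·44/(t+44)² = 123t/[(t+44)(11+t)] gives 44(11+t) = t(t+44), so t² = 44×11 = 484.
t* = √484 = 22 min.

22.0 min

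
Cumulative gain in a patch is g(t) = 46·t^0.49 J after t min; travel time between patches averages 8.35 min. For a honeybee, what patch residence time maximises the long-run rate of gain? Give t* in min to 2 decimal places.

8.02 min

Optimal t* satisfies g'(t*) = g(t*)/(T + t*).
g'(t) = 0.49·46·t^-0.51. Setting 0.49·46·t^-0.51 = 46·t^0.49/(8.35+t) gives 0.49(8.35+t) = t, so 0.51·t = 0.49×8.35.
t* = 0.49×8.35/0.51 = 8.023 min.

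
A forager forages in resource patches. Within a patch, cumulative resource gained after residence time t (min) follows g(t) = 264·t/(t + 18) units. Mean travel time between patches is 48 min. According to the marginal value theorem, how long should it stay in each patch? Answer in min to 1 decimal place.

By the marginal value theorem, leave when the instantaneous gain rate g'(t) equals the habitat-wide average g(t)/(T + t).
g'(t) = 264·18/(t + 18)². Setting 264·18/(t+18)² = 264t/[(t+18)(48+t)] gives 18(48+t) = t(t+18), so t² = 18×48 = 864.
t* = √864 = 29.39 min.

29.4 min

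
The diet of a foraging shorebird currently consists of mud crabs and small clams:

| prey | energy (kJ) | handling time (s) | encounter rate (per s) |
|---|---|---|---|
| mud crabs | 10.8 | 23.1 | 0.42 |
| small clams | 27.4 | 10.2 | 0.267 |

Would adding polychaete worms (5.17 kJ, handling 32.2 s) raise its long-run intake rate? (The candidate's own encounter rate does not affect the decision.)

No

Intake rate on the current diet: R = (0.42×10.8 + 0.267×27.4) / (1 + 0.42×23.1 + 0.267×10.2) = 11.85/13.43 = 0.8828 kJ/s.
polychaete worms: E/h = 5.17/32.2 = 0.1606 kJ/s.
0.1606 < 0.8828, so adding polychaete worms would lower the average — exclude it.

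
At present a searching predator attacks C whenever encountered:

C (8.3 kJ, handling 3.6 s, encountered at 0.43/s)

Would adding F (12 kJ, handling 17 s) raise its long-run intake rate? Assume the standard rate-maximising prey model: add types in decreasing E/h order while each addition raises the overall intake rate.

On C alone, R = ΣλE/(1+Σλh) = 3.569/2.548 = 1.401 kJ/s.
F: E/h = 12/17 = 0.7059 kJ/s.
0.7059 < 1.401, so adding F would lower the average — exclude it.

No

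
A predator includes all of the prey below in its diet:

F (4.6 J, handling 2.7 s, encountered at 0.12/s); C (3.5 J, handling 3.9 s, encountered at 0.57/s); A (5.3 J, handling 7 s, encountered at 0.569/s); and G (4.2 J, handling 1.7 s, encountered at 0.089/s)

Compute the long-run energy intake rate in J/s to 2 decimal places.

R = Σλ_iE_i / (1 + Σλ_ih_i)
Numerator: 0.12×4.6 + 0.57×3.5 + 0.569×5.3 + 0.089×4.2 = 5.936
Denominator: 1 + 0.12×2.7 + 0.57×3.9 + 0.569×7 + 0.089×1.7 = 7.681
R = 5.936/7.681 = 0.7729 J/s

0.77 J/s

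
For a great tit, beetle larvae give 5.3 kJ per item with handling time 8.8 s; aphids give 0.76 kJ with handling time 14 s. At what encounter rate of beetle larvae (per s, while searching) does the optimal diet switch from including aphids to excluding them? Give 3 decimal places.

The zero-one rule: include aphids iff E₂/h₂ > λE₁/(1+λh₁). Equality gives the switch point.
λE₁h₂ = E₂ + λE₂h₁ ⇒ λ = E₂/(E₁h₂ − E₂h₁) = 0.76/(74.2 − 6.688) = 0.01126 per s.

0.011 per s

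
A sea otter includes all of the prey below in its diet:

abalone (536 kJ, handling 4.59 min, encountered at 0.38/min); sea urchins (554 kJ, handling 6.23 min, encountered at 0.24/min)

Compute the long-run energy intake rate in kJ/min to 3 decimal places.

R = Σλ_iE_i / (1 + Σλ_ih_i)
Numerator: 0.38×536 + 0.24×554 = 336.6
Denominator: 1 + 0.38×4.59 + 0.24×6.23 = 4.239
R = 336.6/4.239 = 79.41 kJ/min

79.407 kJ/min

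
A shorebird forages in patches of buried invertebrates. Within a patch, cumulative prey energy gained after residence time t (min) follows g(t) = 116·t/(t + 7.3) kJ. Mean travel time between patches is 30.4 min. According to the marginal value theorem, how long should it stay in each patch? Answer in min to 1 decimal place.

14.9 min

By the marginal value theorem, leave when the instantaneous gain rate g'(t) equals the habitat-wide average g(t)/(T + t).
g'(t) = 116·7.3/(t + 7.3)². Setting 116·7.3/(t+7.3)² = 116t/[(t+7.3)(30.4+t)] gives 7.3(30.4+t) = t(t+7.3), so t² = 7.3×30.4 = 221.9.
t* = √221.9 = 14.9 min.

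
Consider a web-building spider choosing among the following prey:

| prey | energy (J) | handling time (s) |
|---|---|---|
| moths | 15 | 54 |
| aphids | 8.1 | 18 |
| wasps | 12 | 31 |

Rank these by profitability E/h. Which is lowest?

In descending order of E/h:
aphids: 8.1/18 = 0.45 J/s
wasps: 12/31 = 0.387 J/s
moths: 15/54 = 0.278 J/s

moths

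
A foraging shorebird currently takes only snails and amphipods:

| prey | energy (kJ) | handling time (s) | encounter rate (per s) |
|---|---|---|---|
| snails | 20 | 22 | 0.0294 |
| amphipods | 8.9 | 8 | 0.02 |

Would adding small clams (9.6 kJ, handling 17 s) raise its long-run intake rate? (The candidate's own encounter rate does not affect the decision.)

Current rate: (0.0294×20 + 0.02×8.9)/(1 + 0.0294×22 + 0.02×8) = 0.424 kJ/s.
small clams: E/h = 9.6/17 = 0.5647 kJ/s.
Since 0.5647 > R, including small clams increases the long-run rate.

Yes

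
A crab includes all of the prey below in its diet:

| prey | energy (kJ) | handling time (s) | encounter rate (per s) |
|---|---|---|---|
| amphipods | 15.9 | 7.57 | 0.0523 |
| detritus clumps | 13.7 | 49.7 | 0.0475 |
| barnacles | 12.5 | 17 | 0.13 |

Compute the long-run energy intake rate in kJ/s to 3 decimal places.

0.521 kJ/s

Energy encountered per unit search time: 0.0523×15.9 + 0.0475×13.7 + 0.13×12.5 = 3.107 kJ/s.
Handling time per unit search time: 0.0523×7.57 + 0.0475×49.7 + 0.13×17 = 4.967.
Rate = 3.107/(1 + 4.967) = 0.5208 kJ/s.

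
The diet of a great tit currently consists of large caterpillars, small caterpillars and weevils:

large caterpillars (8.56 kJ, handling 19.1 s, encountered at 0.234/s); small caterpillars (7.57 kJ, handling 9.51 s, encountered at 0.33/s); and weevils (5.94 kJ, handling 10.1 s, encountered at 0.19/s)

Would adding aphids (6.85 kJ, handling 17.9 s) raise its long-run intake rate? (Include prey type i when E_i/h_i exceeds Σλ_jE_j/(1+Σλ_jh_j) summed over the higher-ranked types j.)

Intake rate on the current diet: R = (0.234×8.56 + 0.33×7.57 + 0.19×5.94) / (1 + 0.234×19.1 + 0.33×9.51 + 0.19×10.1) = 5.63/10.53 = 0.5348 kJ/s.
aphids: E/h = 6.85/17.9 = 0.3827 kJ/s.
Since 0.3827 < R, time spent handling aphids is better spent searching.

No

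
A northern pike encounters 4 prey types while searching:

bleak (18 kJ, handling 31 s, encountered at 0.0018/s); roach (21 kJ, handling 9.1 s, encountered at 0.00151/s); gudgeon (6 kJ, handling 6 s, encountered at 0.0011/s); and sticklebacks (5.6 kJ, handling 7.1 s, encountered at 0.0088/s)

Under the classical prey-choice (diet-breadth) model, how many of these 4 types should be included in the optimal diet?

Rank by E/h (kJ/s): roach 2.31, gudgeon 1, sticklebacks 0.789, bleak 0.581. Include each in turn until the next type's E/h falls below the running intake rate.
Rate on top 1: 0.03128. gudgeon: 1 > 0.03128 → include.
Rate on top 2: 0.03755. sticklebacks: 0.789 > 0.03755 → include.
Rate on top 3: 0.08089. bleak: 0.581 > 0.08089 → include.
Optimal diet: roach, gudgeon, sticklebacks, bleak — 4 of 4 types.

4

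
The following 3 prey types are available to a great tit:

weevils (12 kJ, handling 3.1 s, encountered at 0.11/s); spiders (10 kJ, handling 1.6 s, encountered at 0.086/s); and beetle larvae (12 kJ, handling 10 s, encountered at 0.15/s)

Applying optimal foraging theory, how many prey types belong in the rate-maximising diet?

Profitabilities (E/h, kJ/s): spiders 6.25, weevils 3.87, beetle larvae 1.2. Add prey in this order while the next type's profitability exceeds the intake rate on those already taken.
Rate on top 1: 0.756. weevils: 3.87 > 0.756 → include.
Rate on top 2: 1.474. beetle larvae: 1.2 < 1.474 → exclude; stop.
Optimal diet: spiders, weevils — 2 of 3 types.

2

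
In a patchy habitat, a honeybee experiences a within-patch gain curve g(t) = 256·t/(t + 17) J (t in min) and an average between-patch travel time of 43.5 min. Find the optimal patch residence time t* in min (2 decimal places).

Optimal t* satisfies g'(t*) = g(t*)/(T + t*).
g'(t) = 256·17/(t + 17)². Setting 256·17/(t+17)² = 256t/[(t+17)(43.5+t)] gives 17(43.5+t) = t(t+17), so t² = 17×43.5 = 739.5.
t* = √739.5 = 27.19 min.

27.19 min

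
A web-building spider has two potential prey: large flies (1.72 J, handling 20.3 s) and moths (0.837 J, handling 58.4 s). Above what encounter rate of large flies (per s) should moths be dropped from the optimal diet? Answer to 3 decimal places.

Drop moths once their profitability E₂/h₂ falls below the rate achievable on large flies alone: E₂/h₂ = λE₁/(1 + λh₁).
Solve for λ: λE₁h₂ = E₂(1 + λh₁) → λ(E₁h₂ − E₂h₁) = E₂ → λ = E₂/(E₁h₂ − E₂h₁).
λ = 0.837/(1.72×58.4 − 0.837×20.3) = 0.837/83.46 = 0.01003 per s.

0.010 per s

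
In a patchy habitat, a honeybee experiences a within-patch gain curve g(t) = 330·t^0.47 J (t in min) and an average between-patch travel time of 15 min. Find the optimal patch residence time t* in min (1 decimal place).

By the marginal value theorem, leave when the instantaneous gain rate g'(t) equals the habitat-wide average g(t)/(T + t).
g'(t) = 0.47·330·t^-0.53. Setting 0.47·330·t^-0.53 = 330·t^0.47/(15+t) gives 0.47(15+t) = t, so 0.53·t = 0.47×15.
t* = 0.47×15/0.53 = 13.3 min.

13.3 min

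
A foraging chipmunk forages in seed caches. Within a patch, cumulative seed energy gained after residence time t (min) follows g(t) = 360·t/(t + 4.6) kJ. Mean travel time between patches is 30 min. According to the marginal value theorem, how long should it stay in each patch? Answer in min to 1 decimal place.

11.7 min

By the marginal value theorem, leave when the instantaneous gain rate g'(t) equals the habitat-wide average g(t)/(T + t).
g'(t) = 360·4.6/(t + 4.6)². Setting 360·4.6/(t+4.6)² = 360t/[(t+4.6)(30+t)] gives 4.6(30+t) = t(t+4.6), so t² = 4.6×30 = 138.
t* = √138 = 11.75 min.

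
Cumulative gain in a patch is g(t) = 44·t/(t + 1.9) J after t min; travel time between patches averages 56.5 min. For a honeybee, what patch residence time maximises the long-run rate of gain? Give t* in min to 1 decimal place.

10.4 min

Optimal t* satisfies g'(t*) = g(t*)/(T + t*).
g'(t) = 44·1.9/(t + 1.9)². Setting 44·1.9/(t+1.9)² = 44t/[(t+1.9)(56.5+t)] gives 1.9(56.5+t) = t(t+1.9), so t² = 1.9×56.5 = 107.3.
t* = √107.3 = 10.36 min.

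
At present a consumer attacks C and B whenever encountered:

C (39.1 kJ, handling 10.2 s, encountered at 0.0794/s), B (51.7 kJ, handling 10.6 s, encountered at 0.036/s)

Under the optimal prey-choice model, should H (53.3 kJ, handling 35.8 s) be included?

No

Current rate: (0.0794×39.1 + 0.036×51.7)/(1 + 0.0794×10.2 + 0.036×10.6) = 2.266 kJ/s.
Profitability of H: 53.3/35.8 = 1.489 kJ/s.
Since 1.489 < R, time spent handling H is better spent searching.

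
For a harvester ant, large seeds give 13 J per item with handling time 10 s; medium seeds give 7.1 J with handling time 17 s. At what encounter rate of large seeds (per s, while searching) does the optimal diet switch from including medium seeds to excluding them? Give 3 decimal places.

At the threshold, the rate on large seeds alone equals the profitability of medium seeds: λ·13/(1 + λ·10) = 7.1/17 = 0.4176.
Rearranging, λ(13 − 0.4176×10) = 0.4176, so λ = 0.4176/8.824 = 0.04733 per s.

0.047 per s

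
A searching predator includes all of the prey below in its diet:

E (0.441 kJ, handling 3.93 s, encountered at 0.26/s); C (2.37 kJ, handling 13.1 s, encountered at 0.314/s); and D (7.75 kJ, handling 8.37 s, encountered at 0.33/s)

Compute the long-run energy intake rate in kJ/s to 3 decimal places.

R = (0.26×0.441 + 0.314×2.37 + 0.33×7.75) / (1 + 0.26×3.93 + 0.314×13.1 + 0.33×8.37) = 3.416/8.897 = 0.384 kJ/s.

0.384 kJ/s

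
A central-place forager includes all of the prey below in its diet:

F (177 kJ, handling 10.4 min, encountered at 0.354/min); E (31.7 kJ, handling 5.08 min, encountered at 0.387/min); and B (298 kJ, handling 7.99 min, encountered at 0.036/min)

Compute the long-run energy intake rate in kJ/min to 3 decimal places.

Energy encountered per unit search time: 0.354×177 + 0.387×31.7 + 0.036×298 = 85.65 kJ/min.
Handling time per unit search time: 0.354×10.4 + 0.387×5.08 + 0.036×7.99 = 5.935.
Rate = 85.65/(1 + 5.935) = 12.35 kJ/min.

12.351 kJ/min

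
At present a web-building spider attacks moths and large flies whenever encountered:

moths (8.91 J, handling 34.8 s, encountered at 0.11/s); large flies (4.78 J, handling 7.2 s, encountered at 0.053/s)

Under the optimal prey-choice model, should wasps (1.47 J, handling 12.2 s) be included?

Intake rate on the current diet: R = (0.11×8.91 + 0.053×4.78) / (1 + 0.11×34.8 + 0.053×7.2) = 1.233/5.21 = 0.2368 J/s.
wasps: E/h = 1.47/12.2 = 0.1205 J/s.
Since 0.1205 < R, time spent handling wasps is better spent searching.

No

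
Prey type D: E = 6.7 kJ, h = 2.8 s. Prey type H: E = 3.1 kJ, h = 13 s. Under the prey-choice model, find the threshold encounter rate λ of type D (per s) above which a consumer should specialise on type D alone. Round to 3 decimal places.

The zero-one rule: include type H iff E₂/h₂ > λE₁/(1+λh₁). Equality gives the switch point.
λE₁h₂ = E₂ + λE₂h₁ ⇒ λ = E₂/(E₁h₂ − E₂h₁) = 3.1/(87.1 − 8.68) = 0.03953 per s.

0.040 per s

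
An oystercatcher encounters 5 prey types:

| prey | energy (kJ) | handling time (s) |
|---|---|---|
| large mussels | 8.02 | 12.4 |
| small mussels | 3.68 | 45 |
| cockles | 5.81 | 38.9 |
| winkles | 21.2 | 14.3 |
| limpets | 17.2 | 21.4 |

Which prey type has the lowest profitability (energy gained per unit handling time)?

small mussels

Profitability E/h (kJ/s): large mussels = 8.02/12.4 = 0.647, small mussels = 3.68/45 = 0.0818, cockles = 5.81/38.9 = 0.149, winkles = 21.2/14.3 = 1.48, limpets = 17.2/21.4 = 0.804.
Ranked: winkles > limpets > large mussels > cockles > small mussels.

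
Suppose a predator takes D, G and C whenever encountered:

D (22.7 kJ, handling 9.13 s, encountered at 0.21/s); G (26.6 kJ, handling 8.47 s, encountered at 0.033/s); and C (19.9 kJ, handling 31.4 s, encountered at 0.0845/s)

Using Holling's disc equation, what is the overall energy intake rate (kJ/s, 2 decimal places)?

1.25 kJ/s

R = Σλ_iE_i / (1 + Σλ_ih_i)
Numerator: 0.21×22.7 + 0.033×26.6 + 0.0845×19.9 = 7.326
Denominator: 1 + 0.21×9.13 + 0.033×8.47 + 0.0845×31.4 = 5.85
R = 7.326/5.85 = 1.252 kJ/s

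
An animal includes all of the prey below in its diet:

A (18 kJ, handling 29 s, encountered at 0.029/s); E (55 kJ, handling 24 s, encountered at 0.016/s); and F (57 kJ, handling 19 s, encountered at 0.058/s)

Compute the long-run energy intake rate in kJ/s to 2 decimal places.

R = Σλ_iE_i / (1 + Σλ_ih_i)
Numerator: 0.029×18 + 0.016×55 + 0.058×57 = 4.708
Denominator: 1 + 0.029×29 + 0.016×24 + 0.058×19 = 3.327
R = 4.708/3.327 = 1.415 kJ/s

1.42 kJ/s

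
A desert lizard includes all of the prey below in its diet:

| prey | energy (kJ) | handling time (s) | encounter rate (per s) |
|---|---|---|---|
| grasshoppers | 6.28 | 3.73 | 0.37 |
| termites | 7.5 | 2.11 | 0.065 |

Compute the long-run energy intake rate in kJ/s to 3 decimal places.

Energy encountered per unit search time: 0.37×6.28 + 0.065×7.5 = 2.811 kJ/s.
Handling time per unit search time: 0.37×3.73 + 0.065×2.11 = 1.517.
Rate = 2.811/(1 + 1.517) = 1.117 kJ/s.

1.117 kJ/s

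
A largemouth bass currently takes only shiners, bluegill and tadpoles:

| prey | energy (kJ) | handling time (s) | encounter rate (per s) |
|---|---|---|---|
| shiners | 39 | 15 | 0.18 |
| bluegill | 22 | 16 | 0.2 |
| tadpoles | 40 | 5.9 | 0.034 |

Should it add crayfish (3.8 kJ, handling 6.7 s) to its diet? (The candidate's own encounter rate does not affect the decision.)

On shiners, bluegill and tadpoles alone, R = ΣλE/(1+Σλh) = 12.78/7.101 = 1.8 kJ/s.
Profitability of crayfish: 3.8/6.7 = 0.5672 kJ/s.
0.5672 < 1.8, so adding crayfish would lower the average — exclude it.

No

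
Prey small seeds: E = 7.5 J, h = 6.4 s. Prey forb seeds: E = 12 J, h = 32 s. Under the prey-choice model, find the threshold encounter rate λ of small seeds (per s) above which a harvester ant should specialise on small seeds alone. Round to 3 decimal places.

0.074 per s

Drop forb seeds once their profitability E₂/h₂ falls below the rate achievable on small seeds alone: E₂/h₂ = λE₁/(1 + λh₁).
Solve for λ: λE₁h₂ = E₂(1 + λh₁) → λ(E₁h₂ − E₂h₁) = E₂ → λ = E₂/(E₁h₂ − E₂h₁).
λ = 12/(7.5×32 − 12×6.4) = 12/163.2 = 0.07353 per s.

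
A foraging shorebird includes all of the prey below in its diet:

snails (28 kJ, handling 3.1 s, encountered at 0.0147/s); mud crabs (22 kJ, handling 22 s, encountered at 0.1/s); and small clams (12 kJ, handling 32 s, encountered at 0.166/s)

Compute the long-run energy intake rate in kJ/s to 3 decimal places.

R = (0.0147×28 + 0.1×22 + 0.166×12) / (1 + 0.0147×3.1 + 0.1×22 + 0.166×32) = 4.604/8.558 = 0.538 kJ/s.

0.538 kJ/s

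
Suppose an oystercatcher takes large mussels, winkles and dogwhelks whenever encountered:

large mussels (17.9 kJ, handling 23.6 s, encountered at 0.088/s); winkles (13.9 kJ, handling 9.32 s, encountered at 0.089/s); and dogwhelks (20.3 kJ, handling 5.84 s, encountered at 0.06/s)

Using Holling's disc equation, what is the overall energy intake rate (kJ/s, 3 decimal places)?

0.947 kJ/s

R = Σλ_iE_i / (1 + Σλ_ih_i)
Numerator: 0.088×17.9 + 0.089×13.9 + 0.06×20.3 = 4.03
Denominator: 1 + 0.088×23.6 + 0.089×9.32 + 0.06×5.84 = 4.257
R = 4.03/4.257 = 0.9468 kJ/s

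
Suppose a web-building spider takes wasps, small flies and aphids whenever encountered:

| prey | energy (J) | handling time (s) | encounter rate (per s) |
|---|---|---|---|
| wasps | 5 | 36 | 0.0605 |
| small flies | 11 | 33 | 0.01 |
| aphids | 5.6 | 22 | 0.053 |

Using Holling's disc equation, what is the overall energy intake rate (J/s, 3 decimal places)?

0.152 J/s

R = Σλ_iE_i / (1 + Σλ_ih_i)
Numerator: 0.0605×5 + 0.01×11 + 0.053×5.6 = 0.7093
Denominator: 1 + 0.0605×36 + 0.01×33 + 0.053×22 = 4.674
R = 0.7093/4.674 = 0.1518 J/s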